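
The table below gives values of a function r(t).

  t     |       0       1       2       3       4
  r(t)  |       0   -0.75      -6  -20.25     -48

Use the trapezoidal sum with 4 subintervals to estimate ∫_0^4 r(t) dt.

Δt = 1.
T_4 = (1/2)·[0 + 2·(-0.75) + 2·(-6) + 2·(-20.25) + (-48)] = -51.

-51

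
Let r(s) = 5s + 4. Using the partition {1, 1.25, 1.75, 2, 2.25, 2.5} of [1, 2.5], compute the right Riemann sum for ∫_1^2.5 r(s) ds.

20.375

Subinterval widths: 0.25, 0.5, 0.25, 0.25, 0.25.
Right endpoints: 1.25, 1.75, 2, 2.25, 2.5.
r(1.25) = 10.25, r(1.75) = 12.75, r(2) = 14, r(2.25) = 15.25, r(2.5) = 16.5.
Sum = Σ Δs_i · r(s_i).
Sum = 20.375.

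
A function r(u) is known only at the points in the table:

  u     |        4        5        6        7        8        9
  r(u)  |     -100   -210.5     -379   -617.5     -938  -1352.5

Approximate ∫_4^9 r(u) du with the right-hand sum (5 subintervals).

-3497.5

Δu = 1.
Sum = 1·[(-210.5) + (-379) + (-617.5) + (-938) + (-1352.5)] = -3497.5.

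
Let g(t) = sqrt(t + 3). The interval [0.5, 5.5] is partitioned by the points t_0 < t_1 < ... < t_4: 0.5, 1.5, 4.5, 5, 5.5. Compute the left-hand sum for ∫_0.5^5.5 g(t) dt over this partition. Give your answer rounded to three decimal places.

11.018

Subinterval widths: 1, 3, 0.5, 0.5.
Left endpoints: 0.5, 1.5, 4.5, 5.
g(0.5) ≈ 1.871, g(1.5) ≈ 2.121, g(4.5) ≈ 2.739, g(5) ≈ 2.828.
Sum = Σ Δt_i · g(t_i).
Sum ≈ 11.018.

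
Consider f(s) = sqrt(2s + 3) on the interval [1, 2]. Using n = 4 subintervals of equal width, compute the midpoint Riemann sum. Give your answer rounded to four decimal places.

Δs = (2 − 1)/4 = 0.25.
Midpoints: 1.125, 1.375, 1.625, 1.875.
f(1.125) ≈ 2.2913, f(1.375) ≈ 2.3979, f(1.625) ≈ 2.5000, f(1.875) ≈ 2.5981.
Sum = Δs · [f(1.125) + f(1.375) + f(1.625) + f(1.875)].
Sum ≈ 2.4468.

2.4468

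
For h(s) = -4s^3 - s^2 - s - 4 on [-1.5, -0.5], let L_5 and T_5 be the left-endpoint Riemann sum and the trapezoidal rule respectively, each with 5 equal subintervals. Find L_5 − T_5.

L_5 = 2.19.
T_5 = 0.99.
L_5 − T_5 = 1.2.

1.2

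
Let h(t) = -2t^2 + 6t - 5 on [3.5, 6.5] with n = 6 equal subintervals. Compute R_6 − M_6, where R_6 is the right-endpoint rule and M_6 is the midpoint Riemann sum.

R_6 = -90.25.
M_6 = -79.375.
R_6 − M_6 = -10.875.

-10.875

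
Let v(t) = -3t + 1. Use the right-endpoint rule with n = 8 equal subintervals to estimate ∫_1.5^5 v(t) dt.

Δt = (5 − 1.5)/8 = 0.4375.
Right endpoints: 1.9375, 2.375, 2.8125, 3.25, 3.6875, 4.125, 4.5625, 5.
v(1.9375) = -4.8125, v(2.375) = -6.125, v(2.8125) = -7.4375, v(3.25) = -8.75, v(3.6875) = -10.0625, v(4.125) = -11.375, v(4.5625) = -12.6875, v(5) = -14.
Sum = Δt · [v(1.9375) + v(2.375) + v(2.8125) + ...].
Sum = -32.921875.

-32.921875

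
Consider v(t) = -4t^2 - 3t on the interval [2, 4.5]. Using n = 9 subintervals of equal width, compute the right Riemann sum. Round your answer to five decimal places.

Δt = (4.5 − 2)/9 = 5/18.
Right endpoints: 41/18, 23/9, 17/6, 28/9, 61/18, 11/3, 71/18, 38/9, 4.5.
v(41/18) = -4469/162, v(23/9) = -2737/81, v(17/6) = -731/18, v(28/9) = -3892/81, v(61/18) = -9089/162, v(11/3) = -583/9, v(71/18) = -11999/162, v(38/9) = -6802/81, v(4.5) = -94.5.
Sum = Δt · [v(41/18) + v(23/9) + v(17/6) + ...].
Sum ≈ -145.40638.

-145.40638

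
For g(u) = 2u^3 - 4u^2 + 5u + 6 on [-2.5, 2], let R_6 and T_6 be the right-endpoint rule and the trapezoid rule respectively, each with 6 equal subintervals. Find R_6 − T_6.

29.53125

R_6 = 5.5546875.
T_6 = -23.9765625.
R_6 − T_6 = 29.53125.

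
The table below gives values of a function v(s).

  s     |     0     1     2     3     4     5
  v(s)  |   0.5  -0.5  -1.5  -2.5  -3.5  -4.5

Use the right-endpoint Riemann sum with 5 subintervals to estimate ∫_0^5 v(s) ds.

Δs = 1.
Sum = 1·[(-0.5) + (-1.5) + (-2.5) + (-3.5) + (-4.5)] = -12.5.

-12.5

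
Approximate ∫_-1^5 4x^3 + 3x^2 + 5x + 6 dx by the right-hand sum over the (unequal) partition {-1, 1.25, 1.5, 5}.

2185.125

Subinterval widths: 2.25, 0.25, 3.5.
Right endpoints: 1.25, 1.5, 5.
f(1.25) = 24.75, f(1.5) = 33.75, f(5) = 606.
Sum = Σ Δx_i · f(x_i).
Sum = 2185.125.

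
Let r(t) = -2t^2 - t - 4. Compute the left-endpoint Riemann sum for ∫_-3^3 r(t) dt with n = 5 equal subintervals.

Δt = (3 − (-3))/5 = 1.2.
Left endpoints: -3, -1.8, -0.6, 0.6, 1.8.
r(-3) = -19, r(-1.8) = -8.68, r(-0.6) = -4.12, r(0.6) = -5.32, r(1.8) = -12.28.
Sum = Δt · [r(-3) + r(-1.8) + r(-0.6) + r(0.6) + r(1.8)].
Sum = -59.28.

-59.28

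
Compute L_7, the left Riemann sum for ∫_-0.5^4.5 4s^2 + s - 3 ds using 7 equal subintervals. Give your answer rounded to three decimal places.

88.010

Δs = (4.5 − (-0.5))/7 = 5/7.
Left endpoints: -0.5, 3/14, 13/14, 23/14, 33/14, 43/14, 53/14.
f(-0.5) = -2.5, f(3/14) = -255/98, f(13/14) = 135/98, f(23/14) = 925/98, f(33/14) = 2115/98, f(43/14) = 3705/98, f(53/14) = 5695/98.
Sum = Δs · [f(-0.5) + f(3/14) + f(13/14) + ...].
Sum ≈ 88.010.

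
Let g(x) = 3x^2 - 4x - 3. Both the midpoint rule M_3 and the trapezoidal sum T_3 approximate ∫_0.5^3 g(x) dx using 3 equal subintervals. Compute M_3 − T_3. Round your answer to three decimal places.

-1.302

M_3 ≈ 1.44097.
T_3 ≈ 2.74306.
M_3 − T_3 ≈ -1.302.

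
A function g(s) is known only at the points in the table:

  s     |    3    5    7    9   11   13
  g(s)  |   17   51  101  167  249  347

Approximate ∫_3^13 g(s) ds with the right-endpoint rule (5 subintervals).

1830

Δs = 2.
Sum = 2·[51 + 101 + 167 + 249 + 347] = 1830.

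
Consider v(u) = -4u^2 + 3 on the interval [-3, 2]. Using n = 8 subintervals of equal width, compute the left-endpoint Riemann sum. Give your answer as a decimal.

-39.21875

Δu = (2 − (-3))/8 = 0.625.
Left endpoints: -3, -2.375, -1.75, -1.125, -0.5, 0.125, 0.75, 1.375.
v(-3) = -33, v(-2.375) = -19.5625, v(-1.75) = -9.25, v(-1.125) = -2.0625, v(-0.5) = 2, v(0.125) = 2.9375, v(0.75) = 0.75, v(1.375) = -4.5625.
Sum = Δu · [v(-3) + v(-2.375) + v(-1.75) + ...].
Sum = -39.21875.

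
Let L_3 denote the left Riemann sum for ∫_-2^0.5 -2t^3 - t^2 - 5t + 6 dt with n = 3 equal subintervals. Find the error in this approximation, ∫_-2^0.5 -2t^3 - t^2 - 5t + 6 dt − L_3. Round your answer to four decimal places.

-11.4294

Exact integral: ∫_-2^0.5 f(t) dt ≈ 29.635417.
L_3 ≈ 41.064815.
Error ≈ 29.635417 − 41.064815 ≈ -11.4294.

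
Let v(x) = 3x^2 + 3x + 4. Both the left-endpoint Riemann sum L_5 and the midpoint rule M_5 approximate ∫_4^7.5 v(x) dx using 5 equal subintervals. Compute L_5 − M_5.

L_5 = 387.17.
M_5 = 431.82125.
L_5 − M_5 = -44.65125.

-44.65125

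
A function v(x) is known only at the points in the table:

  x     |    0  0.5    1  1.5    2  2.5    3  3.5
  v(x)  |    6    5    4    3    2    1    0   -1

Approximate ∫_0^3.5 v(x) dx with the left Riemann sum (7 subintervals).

10.5

Δx = 0.5.
Sum = 0.5·[6 + 5 + 4 + 3 + 2 + 1 + 0] = 10.5.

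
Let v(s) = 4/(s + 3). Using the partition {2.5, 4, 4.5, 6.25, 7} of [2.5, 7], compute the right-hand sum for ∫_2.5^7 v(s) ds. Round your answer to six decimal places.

Subinterval widths: 1.5, 0.5, 1.75, 0.75.
Right endpoints: 4, 4.5, 6.25, 7.
v(4) = 4/7, v(4.5) = 8/15, v(6.25) = 16/37, v(7) = 0.4.
Sum = Σ Δs_i · v(s_i).
Sum ≈ 2.180566.

2.180566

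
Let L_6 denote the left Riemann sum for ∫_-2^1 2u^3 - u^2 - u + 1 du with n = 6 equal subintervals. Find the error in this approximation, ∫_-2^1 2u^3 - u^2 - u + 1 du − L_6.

5

Exact integral: ∫_-2^1 f(u) du = -6.
L_6 = -11.
Error = -6 − (-11) = 5.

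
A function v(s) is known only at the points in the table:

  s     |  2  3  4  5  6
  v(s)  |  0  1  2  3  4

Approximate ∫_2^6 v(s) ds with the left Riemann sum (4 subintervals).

6

Δs = 1.
Sum = 1·[0 + 1 + 2 + 3] = 6.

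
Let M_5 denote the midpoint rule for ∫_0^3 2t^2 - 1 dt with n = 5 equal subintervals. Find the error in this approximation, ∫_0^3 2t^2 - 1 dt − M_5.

0.18

Exact integral: ∫_0^3 f(t) dt = 15.
M_5 = 14.82.
Error = 15 − 14.82 = 0.18.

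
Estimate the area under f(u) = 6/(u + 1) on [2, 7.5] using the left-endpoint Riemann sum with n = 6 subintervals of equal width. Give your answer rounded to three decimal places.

6.882

Δu = (7.5 − 2)/6 = 11/12.
Left endpoints: 2, 35/12, 23/6, 4.75, 17/3, 79/12.
f(2) = 2, f(35/12) = 72/47, f(23/6) = 36/29, f(4.75) = 24/23, f(17/3) = 0.9, f(79/12) = 72/91.
Sum = Δu · [f(2) + f(35/12) + f(23/6) + ...].
Sum ≈ 6.882.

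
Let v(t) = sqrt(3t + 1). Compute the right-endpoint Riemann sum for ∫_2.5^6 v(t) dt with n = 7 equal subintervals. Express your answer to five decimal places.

13.25454

Δt = (6 − 2.5)/7 = 0.5.
Right endpoints: 3, 3.5, 4, 4.5, 5, 5.5, 6.
v(3) ≈ 3.16228, v(3.5) ≈ 3.39116, v(4) ≈ 3.60555, v(4.5) ≈ 3.80789, v(5) ≈ 4.00000, v(5.5) ≈ 4.18330, v(6) ≈ 4.35890.
Sum = Δt · [v(3) + v(3.5) + v(4) + ...].
Sum ≈ 13.25454.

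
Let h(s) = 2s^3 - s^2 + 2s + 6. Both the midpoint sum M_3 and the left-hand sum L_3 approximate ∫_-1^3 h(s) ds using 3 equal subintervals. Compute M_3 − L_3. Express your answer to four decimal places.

28.4444

M_3 ≈ 59.703704.
L_3 ≈ 31.259259.
M_3 − L_3 ≈ 28.4444.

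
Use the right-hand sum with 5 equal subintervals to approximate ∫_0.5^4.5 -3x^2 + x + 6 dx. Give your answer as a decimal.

-80.68

Δx = (4.5 − 0.5)/5 = 0.8.
Right endpoints: 1.3, 2.1, 2.9, 3.7, 4.5.
f(1.3) = 2.23, f(2.1) = -5.13, f(2.9) = -16.33, f(3.7) = -31.37, f(4.5) = -50.25.
Sum = Δx · [f(1.3) + f(2.1) + f(2.9) + f(3.7) + f(4.5)].
Sum = -80.68.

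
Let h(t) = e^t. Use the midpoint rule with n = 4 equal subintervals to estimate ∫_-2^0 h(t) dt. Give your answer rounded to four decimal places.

Δt = (0 − (-2))/4 = 0.5.
Midpoints: -1.75, -1.25, -0.75, -0.25.
h(-1.75) ≈ 0.1738, h(-1.25) ≈ 0.2865, h(-0.75) ≈ 0.4724, h(-0.25) ≈ 0.7788.
Sum = Δt · [h(-1.75) + h(-1.25) + h(-0.75) + h(-0.25)].
Sum ≈ 0.8557.

0.8557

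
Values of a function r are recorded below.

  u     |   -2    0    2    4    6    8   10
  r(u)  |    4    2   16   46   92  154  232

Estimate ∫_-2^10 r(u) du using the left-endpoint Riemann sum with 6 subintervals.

Δu = 2.
Sum = 2·[4 + 2 + 16 + 46 + 92 + 154] = 628.

628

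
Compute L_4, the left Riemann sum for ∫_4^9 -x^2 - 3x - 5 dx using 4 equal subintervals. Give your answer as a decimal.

-295.46875

Δx = (9 − 4)/4 = 1.25.
Left endpoints: 4, 5.25, 6.5, 7.75.
f(4) = -33, f(5.25) = -48.3125, f(6.5) = -66.75, f(7.75) = -88.3125.
Sum = Δx · [f(4) + f(5.25) + f(6.5) + f(7.75)].
Sum = -295.46875.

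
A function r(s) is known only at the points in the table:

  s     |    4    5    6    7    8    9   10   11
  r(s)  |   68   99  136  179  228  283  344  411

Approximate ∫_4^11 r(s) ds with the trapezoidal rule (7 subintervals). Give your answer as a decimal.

1508.5

Δs = 1.
T_7 = (1/2)·[68 + 2·99 + 2·136 + 2·179 + 2·228 + 2·283 + 2·344 + 411] = 1508.5.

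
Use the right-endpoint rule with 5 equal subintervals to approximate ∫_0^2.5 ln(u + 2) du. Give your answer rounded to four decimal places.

3.0790

Δu = (2.5 − 0)/5 = 0.5.
Right endpoints: 0.5, 1, 1.5, 2, 2.5.
f(0.5) ≈ 0.9163, f(1) ≈ 1.0986, f(1.5) ≈ 1.2528, f(2) ≈ 1.3863, f(2.5) ≈ 1.5041.
Sum = Δu · [f(0.5) + f(1) + f(1.5) + f(2) + f(2.5)].
Sum ≈ 3.0790.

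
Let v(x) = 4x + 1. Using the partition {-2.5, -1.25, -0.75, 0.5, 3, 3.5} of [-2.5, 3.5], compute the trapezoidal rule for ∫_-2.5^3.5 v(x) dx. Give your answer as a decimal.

Subinterval widths: 1.25, 0.5, 1.25, 2.5, 0.5.
v(-2.5) = -9, v(-1.25) = -4, v(-0.75) = -2, v(0.5) = 3, v(3) = 13, v(3.5) = 15.
On each subinterval the trapezoid contributes (Δx_i/2)·[v(x_{i-1}) + v(x_i)].
Sum = 18.

18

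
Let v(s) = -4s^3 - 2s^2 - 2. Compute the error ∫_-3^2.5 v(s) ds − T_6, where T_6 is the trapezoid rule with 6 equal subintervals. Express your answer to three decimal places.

-0.770

Exact integral: ∫_-3^2.5 v(s) ds ≈ 2.52083.
T_6 ≈ 3.29109.
Error ≈ 2.52083 − 3.29109 ≈ -0.770.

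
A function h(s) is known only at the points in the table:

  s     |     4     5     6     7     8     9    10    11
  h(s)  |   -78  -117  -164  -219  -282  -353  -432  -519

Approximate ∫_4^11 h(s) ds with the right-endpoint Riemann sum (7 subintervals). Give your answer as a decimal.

Δs = 1.
Sum = 1·[(-117) + (-164) + (-219) + (-282) + (-353) + (-432) + (-519)] = -2086.

-2086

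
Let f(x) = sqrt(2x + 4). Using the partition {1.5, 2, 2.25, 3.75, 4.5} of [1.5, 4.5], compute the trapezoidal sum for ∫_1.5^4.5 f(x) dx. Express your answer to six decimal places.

Subinterval widths: 0.5, 0.25, 1.5, 0.75.
f(1.5) ≈ 2.645751, f(2) ≈ 2.828427, f(2.25) ≈ 2.915476, f(3.75) ≈ 3.391165, f(4.5) ≈ 3.605551.
On each subinterval the trapezoid contributes (Δx_i/2)·[f(x_{i-1}) + f(x_i)].
Sum ≈ 9.440282.

9.440282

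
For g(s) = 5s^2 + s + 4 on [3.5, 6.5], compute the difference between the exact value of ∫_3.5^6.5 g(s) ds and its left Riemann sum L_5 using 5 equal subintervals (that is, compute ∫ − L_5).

45

Exact integral: ∫_3.5^6.5 g(s) ds = 413.25.
L_5 = 368.25.
Error = 413.25 − 368.25 = 45.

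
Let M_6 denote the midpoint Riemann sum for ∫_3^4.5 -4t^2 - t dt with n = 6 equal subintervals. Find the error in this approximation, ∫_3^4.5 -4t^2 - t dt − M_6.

-0.03125

Exact integral: ∫_3^4.5 f(t) dt = -91.125.
M_6 = -91.09375.
Error = -91.125 − (-91.09375) = -0.03125.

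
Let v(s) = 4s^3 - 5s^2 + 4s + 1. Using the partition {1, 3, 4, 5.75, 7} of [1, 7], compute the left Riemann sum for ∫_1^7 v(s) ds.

1195.65625

Subinterval widths: 2, 1, 1.75, 1.25.
Left endpoints: 1, 3, 4, 5.75.
v(1) = 4, v(3) = 76, v(4) = 193, v(5.75) = 619.125.
Sum = Σ Δs_i · v(s_i).
Sum = 1195.65625.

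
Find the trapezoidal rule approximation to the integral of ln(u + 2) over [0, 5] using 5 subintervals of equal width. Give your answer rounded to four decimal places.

Δu = (5 − 0)/5 = 1.
f(0) ≈ 0.6931, f(1) ≈ 1.0986, f(2) ≈ 1.3863, f(3) ≈ 1.6094, f(4) ≈ 1.7918, f(5) ≈ 1.9459.
T_5 = (Δu/2)·[f(u_0) + 2f(u_1) + ... + 2f(u_{4}) + f(u_5)].
Sum ≈ 7.2056.

7.2056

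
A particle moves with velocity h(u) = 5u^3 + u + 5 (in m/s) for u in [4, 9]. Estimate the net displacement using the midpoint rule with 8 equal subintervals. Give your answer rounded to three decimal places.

Δu = (9 − 4)/8 = 0.625.
Midpoints: 4.3125, 4.9375, 5.5625, 6.1875, 6.8125, 7.4375, 8.0625, 8.6875.
h(4.3125) = 1680689/4096, h(4.9375) = 2505899/4096, h(5.5625) = 3568109/4096, h(6.1875) = 4897319/4096, h(6.8125) = 6523529/4096, h(7.4375) = 8476739/4096, h(8.0625) = 10786949/4096, h(8.6875) = 13484159/4096.
Sum = Δu · [h(4.3125) + h(4.9375) + h(5.5625) + ...].
Sum ≈ 7922.881.

7922.881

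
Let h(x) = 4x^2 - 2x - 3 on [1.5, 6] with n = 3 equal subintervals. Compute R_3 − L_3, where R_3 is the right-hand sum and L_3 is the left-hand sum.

189

R_3 = 337.5.
L_3 = 148.5.
R_3 − L_3 = 189.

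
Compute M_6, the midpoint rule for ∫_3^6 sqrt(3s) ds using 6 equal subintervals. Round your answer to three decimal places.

10.972

Δs = (6 − 3)/6 = 0.5.
Midpoints: 3.25, 3.75, 4.25, 4.75, 5.25, 5.75.
f(3.25) ≈ 3.122, f(3.75) ≈ 3.354, f(4.25) ≈ 3.571, f(4.75) ≈ 3.775, f(5.25) ≈ 3.969, f(5.75) ≈ 4.153.
Sum = Δs · [f(3.25) + f(3.75) + f(4.25) + ...].
Sum ≈ 10.972.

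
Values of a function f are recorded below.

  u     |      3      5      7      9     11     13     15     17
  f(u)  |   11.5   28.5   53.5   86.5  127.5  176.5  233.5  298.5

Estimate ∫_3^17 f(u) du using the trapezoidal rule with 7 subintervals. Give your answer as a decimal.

Δu = 2.
T_7 = (2/2)·[11.5 + 2·28.5 + 2·53.5 + 2·86.5 + 2·127.5 + 2·176.5 + 2·233.5 + 298.5] = 1722.

1722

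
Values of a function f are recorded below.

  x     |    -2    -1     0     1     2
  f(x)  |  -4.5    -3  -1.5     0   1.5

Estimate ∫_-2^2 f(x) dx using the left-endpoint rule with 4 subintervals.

-9

Δx = 1.
Sum = 1·[(-4.5) + (-3) + (-1.5) + 0] = -9.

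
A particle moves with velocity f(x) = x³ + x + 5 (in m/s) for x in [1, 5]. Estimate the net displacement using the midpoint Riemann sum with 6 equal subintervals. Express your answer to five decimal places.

186.66667

Δx = (5 − 1)/6 = 2/3.
Midpoints: 4/3, 2, 8/3, 10/3, 4, 14/3.
f(4/3) = 235/27, f(2) = 15, f(8/3) = 719/27, f(10/3) = 1225/27, f(4) = 73, f(14/3) = 3005/27.
Sum = Δx · [f(4/3) + f(2) + f(8/3) + ...].
Sum ≈ 186.66667.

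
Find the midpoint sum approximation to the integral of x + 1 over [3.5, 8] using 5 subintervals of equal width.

30.375

Δx = (8 − 3.5)/5 = 0.9.
Midpoints: 3.95, 4.85, 5.75, 6.65, 7.55.
f(3.95) = 4.95, f(4.85) = 5.85, f(5.75) = 6.75, f(6.65) = 7.65, f(7.55) = 8.55.
Sum = Δx · [f(3.95) + f(4.85) + f(5.75) + f(6.65) + f(7.55)].
Sum = 30.375.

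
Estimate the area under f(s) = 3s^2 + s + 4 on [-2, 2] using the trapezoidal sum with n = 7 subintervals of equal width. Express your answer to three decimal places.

32.653

Δs = (2 − (-2))/7 = 4/7.
f(-2) = 14, f(-10/7) = 426/49, f(-6/7) = 262/49, f(-2/7) = 194/49, f(2/7) = 222/49, f(6/7) = 346/49, f(10/7) = 566/49, f(2) = 18.
T_7 = (Δs/2)·[f(s_0) + 2f(s_1) + ... + 2f(s_{6}) + f(s_7)].
Sum ≈ 32.653.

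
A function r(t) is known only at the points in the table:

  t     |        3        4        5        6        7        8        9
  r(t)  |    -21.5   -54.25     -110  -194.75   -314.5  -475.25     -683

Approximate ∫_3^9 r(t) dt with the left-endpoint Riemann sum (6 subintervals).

-1170.25

Δt = 1.
Sum = 1·[(-21.5) + (-54.25) + (-110) + (-194.75) + (-314.5) + (-475.25)] = -1170.25.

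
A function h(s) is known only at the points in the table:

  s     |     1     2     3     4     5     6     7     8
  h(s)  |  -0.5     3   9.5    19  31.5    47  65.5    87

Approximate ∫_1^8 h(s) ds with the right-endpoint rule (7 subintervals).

Δs = 1.
Sum = 1·[3 + 9.5 + 19 + 31.5 + 47 + 65.5 + 87] = 262.5.

262.5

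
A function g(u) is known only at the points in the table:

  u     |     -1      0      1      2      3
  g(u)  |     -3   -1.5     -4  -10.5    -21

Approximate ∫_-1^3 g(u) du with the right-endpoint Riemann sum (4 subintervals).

Δu = 1.
Sum = 1·[(-1.5) + (-4) + (-10.5) + (-21)] = -37.

-37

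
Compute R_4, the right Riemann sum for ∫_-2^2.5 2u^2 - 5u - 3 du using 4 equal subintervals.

Δu = (2.5 − (-2))/4 = 1.125.
Right endpoints: -0.875, 0.25, 1.375, 2.5.
f(-0.875) = 2.90625, f(0.25) = -4.125, f(1.375) = -6.09375, f(2.5) = -3.
Sum = Δu · [f(-0.875) + f(0.25) + f(1.375) + f(2.5)].
Sum = -11.6015625.

-11.6015625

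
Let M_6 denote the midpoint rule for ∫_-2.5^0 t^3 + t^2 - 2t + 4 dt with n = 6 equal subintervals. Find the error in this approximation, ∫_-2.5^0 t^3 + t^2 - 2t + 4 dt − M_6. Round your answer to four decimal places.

Exact integral: ∫_-2.5^0 f(t) dt ≈ 11.692708.
M_6 ≈ 11.792173.
Error ≈ 11.692708 − 11.792173 ≈ -0.0995.

-0.0995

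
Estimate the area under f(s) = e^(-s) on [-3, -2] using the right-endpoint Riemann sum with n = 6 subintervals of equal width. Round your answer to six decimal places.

Δs = (-2 − (-3))/6 = 1/6.
Right endpoints: -17/6, -8/3, -2.5, -7/3, -13/6, -2.
f(-17/6) ≈ 17.002040, f(-8/3) ≈ 14.391916, f(-2.5) ≈ 12.182494, f(-7/3) ≈ 10.312259, f(-13/6) ≈ 8.729138, f(-2) ≈ 7.389056.
Sum = Δs · [f(-17/6) + f(-8/3) + f(-2.5) + ...].
Sum ≈ 11.667817.

11.667817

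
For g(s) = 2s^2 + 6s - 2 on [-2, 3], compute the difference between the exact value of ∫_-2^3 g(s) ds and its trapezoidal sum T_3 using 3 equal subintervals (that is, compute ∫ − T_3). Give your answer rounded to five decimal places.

-4.62963

Exact integral: ∫_-2^3 g(s) ds ≈ 28.3333333.
T_3 ≈ 32.9629630.
Error ≈ 28.3333333 − 32.9629630 ≈ -4.62963.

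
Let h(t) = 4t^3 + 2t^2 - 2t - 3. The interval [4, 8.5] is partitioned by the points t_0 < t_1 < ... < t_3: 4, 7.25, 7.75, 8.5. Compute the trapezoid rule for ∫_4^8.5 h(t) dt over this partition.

5667.609375

Subinterval widths: 3.25, 0.5, 0.75.
h(4) = 277, h(7.25) = 1611.9375, h(7.75) = 1963.5625, h(8.5) = 2581.
On each subinterval the trapezoid contributes (Δt_i/2)·[h(t_{i-1}) + h(t_i)].
Sum = 5667.609375.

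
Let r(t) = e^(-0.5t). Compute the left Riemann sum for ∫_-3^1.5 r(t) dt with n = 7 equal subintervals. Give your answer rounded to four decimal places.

9.3763

Δt = (1.5 − (-3))/7 = 9/14.
Left endpoints: -3, -33/14, -12/7, -15/14, -3/7, 3/14, 6/7.
r(-3) ≈ 4.4817, r(-33/14) ≈ 3.2497, r(-12/7) ≈ 2.3564, r(-15/14) ≈ 1.7087, r(-3/7) ≈ 1.2390, r(3/14) ≈ 0.8984, r(6/7) ≈ 0.6514.
Sum = Δt · [r(-3) + r(-33/14) + r(-12/7) + ...].
Sum ≈ 9.3763.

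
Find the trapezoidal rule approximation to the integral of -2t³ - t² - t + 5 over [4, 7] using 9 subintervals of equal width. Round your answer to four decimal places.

-1168.8889

Δt = (7 − 4)/9 = 1/3.
f(4) = -143, f(13/3) = -4883/27, f(14/3) = -6067/27, f(5) = -275, f(16/3) = -8969/27, f(17/3) = -10711/27, f(6) = -469, f(19/3) = -14837/27, f(20/3) = -17245/27, f(7) = -737.
T_9 = (Δt/2)·[f(t_0) + 2f(t_1) + ... + 2f(t_{8}) + f(t_9)].
Sum ≈ -1168.8889.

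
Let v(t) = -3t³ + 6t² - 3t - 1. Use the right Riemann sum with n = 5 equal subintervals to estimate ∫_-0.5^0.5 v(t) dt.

-0.835

Δt = (0.5 − (-0.5))/5 = 0.2.
Right endpoints: -0.3, -0.1, 0.1, 0.3, 0.5.
v(-0.3) = 0.521, v(-0.1) = -0.637, v(0.1) = -1.243, v(0.3) = -1.441, v(0.5) = -1.375.
Sum = Δt · [v(-0.3) + v(-0.1) + v(0.1) + v(0.3) + v(0.5)].
Sum = -0.835.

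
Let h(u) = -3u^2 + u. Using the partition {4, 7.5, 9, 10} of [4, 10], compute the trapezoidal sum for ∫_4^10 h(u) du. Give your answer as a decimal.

Subinterval widths: 3.5, 1.5, 1.
h(4) = -44, h(7.5) = -161.25, h(9) = -234, h(10) = -290.
On each subinterval the trapezoid contributes (Δu_i/2)·[h(u_{i-1}) + h(u_i)].
Sum = -917.625.

-917.625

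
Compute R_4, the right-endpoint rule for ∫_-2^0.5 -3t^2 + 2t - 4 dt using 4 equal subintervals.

Δt = (0.5 − (-2))/4 = 0.625.
Right endpoints: -1.375, -0.75, -0.125, 0.5.
f(-1.375) = -12.421875, f(-0.75) = -7.1875, f(-0.125) = -4.296875, f(0.5) = -3.75.
Sum = Δt · [f(-1.375) + f(-0.75) + f(-0.125) + f(0.5)].
Sum = -17.28515625.

-17.28515625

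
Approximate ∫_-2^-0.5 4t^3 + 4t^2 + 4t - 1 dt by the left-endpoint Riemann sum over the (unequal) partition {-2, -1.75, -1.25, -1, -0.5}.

Subinterval widths: 0.25, 0.5, 0.25, 0.5.
Left endpoints: -2, -1.75, -1.25, -1.
f(-2) = -25, f(-1.75) = -17.1875, f(-1.25) = -7.5625, f(-1) = -5.
Sum = Σ Δt_i · f(t_i).
Sum = -19.234375.

-19.234375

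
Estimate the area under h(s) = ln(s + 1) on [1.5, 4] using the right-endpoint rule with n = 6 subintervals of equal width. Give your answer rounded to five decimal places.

Δs = (4 − 1.5)/6 = 5/12.
Right endpoints: 23/12, 7/3, 2.75, 19/6, 43/12, 4.
h(23/12) ≈ 1.07044, h(7/3) ≈ 1.20397, h(2.75) ≈ 1.32176, h(19/6) ≈ 1.42712, h(43/12) ≈ 1.52243, h(4) ≈ 1.60944.
Sum = Δs · [h(23/12) + h(7/3) + h(2.75) + ...].
Sum ≈ 3.39798.

3.39798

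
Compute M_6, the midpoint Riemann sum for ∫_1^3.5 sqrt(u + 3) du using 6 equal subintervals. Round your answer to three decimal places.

5.715

Δu = (3.5 − 1)/6 = 5/12.
Midpoints: 29/24, 1.625, 49/24, 59/24, 2.875, 79/24.
f(29/24) ≈ 2.051, f(1.625) ≈ 2.151, f(49/24) ≈ 2.245, f(59/24) ≈ 2.336, f(2.875) ≈ 2.424, f(79/24) ≈ 2.508.
Sum = Δu · [f(29/24) + f(1.625) + f(49/24) + ...].
Sum ≈ 5.715.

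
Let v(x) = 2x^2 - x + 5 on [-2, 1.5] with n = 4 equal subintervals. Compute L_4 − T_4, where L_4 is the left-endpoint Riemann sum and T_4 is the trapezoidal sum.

3.0625

L_4 = 29.9140625.
T_4 = 26.8515625.
L_4 − T_4 = 3.0625.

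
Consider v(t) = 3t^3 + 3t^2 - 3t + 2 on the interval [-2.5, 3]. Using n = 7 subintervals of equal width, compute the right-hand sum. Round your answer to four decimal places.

Δt = (3 − (-2.5))/7 = 11/14.
Right endpoints: -12/7, -13/14, -1/7, 9/14, 10/7, 31/14, 3.
v(-12/7) = 290/343, v(-13/14) = 13639/2744, v(-1/7) = 851/343, v(9/14) = 5785/2744, v(10/7) = 4316/343, v(31/14) = 116995/2744, v(3) = 101.
Sum = Δt · [v(-12/7) + v(-13/14) + v(-1/7) + ...].
Sum ≈ 130.9196.

130.9196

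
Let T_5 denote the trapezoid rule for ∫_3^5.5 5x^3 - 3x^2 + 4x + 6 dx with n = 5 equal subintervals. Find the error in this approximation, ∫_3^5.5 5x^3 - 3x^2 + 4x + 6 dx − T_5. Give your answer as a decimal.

-6.328125

Exact integral: ∫_3^5.5 f(x) dx = 960.703125.
T_5 = 967.03125.
Error = 960.703125 − 967.03125 = -6.328125.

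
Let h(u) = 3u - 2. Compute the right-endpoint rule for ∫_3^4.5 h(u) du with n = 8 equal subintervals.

Δu = (4.5 − 3)/8 = 0.1875.
Right endpoints: 3.1875, 3.375, 3.5625, 3.75, 3.9375, 4.125, 4.3125, 4.5.
h(3.1875) = 7.5625, h(3.375) = 8.125, h(3.5625) = 8.6875, h(3.75) = 9.25, h(3.9375) = 9.8125, h(4.125) = 10.375, h(4.3125) = 10.9375, h(4.5) = 11.5.
Sum = Δu · [h(3.1875) + h(3.375) + h(3.5625) + ...].
Sum = 14.296875.

14.296875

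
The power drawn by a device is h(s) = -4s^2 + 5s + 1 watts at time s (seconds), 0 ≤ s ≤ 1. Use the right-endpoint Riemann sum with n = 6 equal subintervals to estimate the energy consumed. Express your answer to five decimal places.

Δs = (1 − 0)/6 = 1/6.
Right endpoints: 1/6, 1/3, 0.5, 2/3, 5/6, 1.
h(1/6) = 31/18, h(1/3) = 20/9, h(0.5) = 2.5, h(2/3) = 23/9, h(5/6) = 43/18, h(1) = 2.
Sum = Δs · [h(1/6) + h(1/3) + h(0.5) + ...].
Sum ≈ 2.23148.

2.23148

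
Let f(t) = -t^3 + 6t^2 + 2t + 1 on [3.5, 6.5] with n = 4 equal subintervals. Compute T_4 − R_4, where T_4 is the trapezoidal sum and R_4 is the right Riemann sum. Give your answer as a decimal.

17.15625

T_4 = 85.21875.
R_4 = 68.0625.
T_4 − R_4 = 17.15625.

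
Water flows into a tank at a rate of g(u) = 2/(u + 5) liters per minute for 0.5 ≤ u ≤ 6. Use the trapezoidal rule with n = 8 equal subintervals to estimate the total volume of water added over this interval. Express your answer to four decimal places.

Δu = (6 − 0.5)/8 = 0.6875.
g(0.5) = 4/11, g(1.1875) = 32/99, g(1.875) = 16/55, g(2.5625) = 32/121, g(3.25) = 8/33, g(3.9375) = 32/143, g(4.625) = 16/77, g(5.3125) = 32/165, g(6) = 2/11.
T_8 = (Δu/2)·[g(u_0) + 2g(u_1) + ... + 2g(u_{7}) + g(u_8)].
Sum ≈ 1.3882.

1.3882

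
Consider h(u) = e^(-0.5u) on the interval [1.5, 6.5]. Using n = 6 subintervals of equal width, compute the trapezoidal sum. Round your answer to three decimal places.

Δu = (6.5 − 1.5)/6 = 5/6.
h(1.5) ≈ 0.472, h(7/3) ≈ 0.311, h(19/6) ≈ 0.205, h(4) ≈ 0.135, h(29/6) ≈ 0.089, h(17/3) ≈ 0.059, h(6.5) ≈ 0.039.
T_6 = (Δu/2)·[h(u_0) + 2h(u_1) + ... + 2h(u_{5}) + h(u_6)].
Sum ≈ 0.880.

0.880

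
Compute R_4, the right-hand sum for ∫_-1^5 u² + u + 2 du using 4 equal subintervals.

90.75

Δu = (5 − (-1))/4 = 1.5.
Right endpoints: 0.5, 2, 3.5, 5.
f(0.5) = 2.75, f(2) = 8, f(3.5) = 17.75, f(5) = 32.
Sum = Δu · [f(0.5) + f(2) + f(3.5) + f(5)].
Sum = 90.75.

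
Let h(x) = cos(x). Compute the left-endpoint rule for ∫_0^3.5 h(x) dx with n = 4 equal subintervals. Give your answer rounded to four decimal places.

Δx = (3.5 − 0)/4 = 0.875.
Left endpoints: 0, 0.875, 1.75, 2.625.
h(0) ≈ 1.0000, h(0.875) ≈ 0.6410, h(1.75) ≈ -0.1782, h(2.625) ≈ -0.8695.
Sum = Δx · [h(0) + h(0.875) + h(1.75) + h(2.625)].
Sum ≈ 0.5191.

0.5191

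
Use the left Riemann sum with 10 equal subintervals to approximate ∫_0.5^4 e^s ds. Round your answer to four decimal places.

Δs = (4 − 0.5)/10 = 0.35.
Left endpoints: 0.5, 0.85, 1.2, 1.55, 1.9, 2.25, 2.6, 2.95, 3.3, 3.65.
f(0.5) ≈ 1.6487, f(0.85) ≈ 2.3396, f(1.2) ≈ 3.3201, f(1.55) ≈ 4.7115, f(1.9) ≈ 6.6859, f(2.25) ≈ 9.4877, f(2.6) ≈ 13.4637, f(2.95) ≈ 19.1060, f(3.3) ≈ 27.1126, f(3.65) ≈ 38.4747.
Sum = Δs · [f(0.5) + f(0.85) + f(1.2) + ...].
Sum ≈ 44.2227.

44.2227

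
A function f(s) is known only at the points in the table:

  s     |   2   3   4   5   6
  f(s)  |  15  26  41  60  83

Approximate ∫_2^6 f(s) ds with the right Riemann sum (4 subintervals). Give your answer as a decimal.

Δs = 1.
Sum = 1·[26 + 41 + 60 + 83] = 210.

210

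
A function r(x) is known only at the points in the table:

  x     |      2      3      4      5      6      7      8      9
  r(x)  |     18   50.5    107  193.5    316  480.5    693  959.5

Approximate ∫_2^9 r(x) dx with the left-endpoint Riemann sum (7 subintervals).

Δx = 1.
Sum = 1·[18 + 50.5 + 107 + 193.5 + 316 + 480.5 + 693] = 1858.5.

1858.5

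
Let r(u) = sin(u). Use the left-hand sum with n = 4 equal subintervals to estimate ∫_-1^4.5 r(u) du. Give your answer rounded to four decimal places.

Δu = (4.5 − (-1))/4 = 1.375.
Left endpoints: -1, 0.375, 1.75, 3.125.
r(-1) ≈ -0.8415, r(0.375) ≈ 0.3663, r(1.75) ≈ 0.9840, r(3.125) ≈ 0.0166.
Sum = Δu · [r(-1) + r(0.375) + r(1.75) + r(3.125)].
Sum ≈ 0.7224.

0.7224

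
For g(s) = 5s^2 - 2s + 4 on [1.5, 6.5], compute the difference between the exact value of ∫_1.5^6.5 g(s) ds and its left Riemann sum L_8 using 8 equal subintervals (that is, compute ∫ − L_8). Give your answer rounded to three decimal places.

Exact integral: ∫_1.5^6.5 g(s) ds ≈ 432.08333.
L_8 = 374.3359375.
Error ≈ 432.08333 − 374.3359375 ≈ 57.747.

57.747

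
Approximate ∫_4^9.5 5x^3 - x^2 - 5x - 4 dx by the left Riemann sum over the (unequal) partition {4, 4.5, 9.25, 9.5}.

3037.51953125

Subinterval widths: 0.5, 4.75, 0.25.
Left endpoints: 4, 4.5, 9.25.
f(4) = 280, f(4.5) = 408.875, f(9.25) = 3821.453125.
Sum = Σ Δx_i · f(x_i).
Sum = 3037.51953125.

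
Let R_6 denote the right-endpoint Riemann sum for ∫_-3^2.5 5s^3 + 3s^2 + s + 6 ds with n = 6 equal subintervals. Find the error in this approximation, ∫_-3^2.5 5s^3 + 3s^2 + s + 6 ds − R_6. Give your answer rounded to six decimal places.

-95.844184

Exact integral: ∫_-3^2.5 f(s) ds = 21.828125.
R_6 ≈ 117.67230903.
Error ≈ 21.828125 − 117.67230903 ≈ -95.844184.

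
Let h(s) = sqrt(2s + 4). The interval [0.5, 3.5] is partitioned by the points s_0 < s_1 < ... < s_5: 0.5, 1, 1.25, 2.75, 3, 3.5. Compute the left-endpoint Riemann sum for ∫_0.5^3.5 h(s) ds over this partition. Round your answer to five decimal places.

7.90636

Subinterval widths: 0.5, 0.25, 1.5, 0.25, 0.5.
Left endpoints: 0.5, 1, 1.25, 2.75, 3.
h(0.5) ≈ 2.23607, h(1) ≈ 2.44949, h(1.25) ≈ 2.54951, h(2.75) ≈ 3.08221, h(3) ≈ 3.16228.
Sum = Σ Δs_i · h(s_i).
Sum ≈ 7.90636.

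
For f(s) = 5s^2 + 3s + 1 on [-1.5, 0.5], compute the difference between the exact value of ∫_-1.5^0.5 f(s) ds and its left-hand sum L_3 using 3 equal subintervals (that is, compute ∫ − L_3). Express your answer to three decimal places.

-2.074

Exact integral: ∫_-1.5^0.5 f(s) ds ≈ 4.83333.
L_3 ≈ 6.90741.
Error ≈ 4.83333 − 6.90741 ≈ -2.074.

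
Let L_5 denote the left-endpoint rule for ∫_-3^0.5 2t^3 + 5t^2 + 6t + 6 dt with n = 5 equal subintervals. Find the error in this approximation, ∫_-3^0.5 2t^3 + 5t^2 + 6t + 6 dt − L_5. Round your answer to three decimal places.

11.740

Exact integral: ∫_-3^0.5 f(t) dt ≈ -0.51042.
L_5 = -12.25.
Error ≈ -0.51042 − (-12.25) ≈ 11.740.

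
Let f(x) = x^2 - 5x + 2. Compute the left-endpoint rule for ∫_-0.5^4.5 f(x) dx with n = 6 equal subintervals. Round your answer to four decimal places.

-6.9213

Δx = (4.5 − (-0.5))/6 = 5/6.
Left endpoints: -0.5, 1/3, 7/6, 2, 17/6, 11/3.
f(-0.5) = 4.75, f(1/3) = 4/9, f(7/6) = -89/36, f(2) = -4, f(17/6) = -149/36, f(11/3) = -26/9.
Sum = Δx · [f(-0.5) + f(1/3) + f(7/6) + ...].
Sum ≈ -6.9213.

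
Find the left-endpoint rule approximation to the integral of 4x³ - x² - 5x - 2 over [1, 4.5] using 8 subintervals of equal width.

256.6484375

Δx = (4.5 − 1)/8 = 0.4375.
Left endpoints: 1, 1.4375, 1.875, 2.3125, 2.75, 3.1875, 3.625, 4.0625.
f(1) = -4, f(1.4375) = 643/1024, f(1.875) = 11.4765625, f(2.3125) = 31289/1024, f(2.75) = 59.875, f(3.1875) = 103879/1024, f(3.625) = 157.2734375, f(4.0625) = 234877/1024.
Sum = Δx · [f(1) + f(1.4375) + f(1.875) + ...].
Sum = 256.6484375.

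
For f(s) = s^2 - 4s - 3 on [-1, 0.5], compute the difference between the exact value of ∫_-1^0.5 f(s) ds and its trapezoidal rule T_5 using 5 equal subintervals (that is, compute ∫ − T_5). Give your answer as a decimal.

-0.0225

Exact integral: ∫_-1^0.5 f(s) ds = -2.625.
T_5 = -2.6025.
Error = -2.625 − (-2.6025) = -0.0225.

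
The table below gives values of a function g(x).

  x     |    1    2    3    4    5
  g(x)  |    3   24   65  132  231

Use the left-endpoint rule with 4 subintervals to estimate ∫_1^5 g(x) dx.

Δx = 1.
Sum = 1·[3 + 24 + 65 + 132] = 224.

224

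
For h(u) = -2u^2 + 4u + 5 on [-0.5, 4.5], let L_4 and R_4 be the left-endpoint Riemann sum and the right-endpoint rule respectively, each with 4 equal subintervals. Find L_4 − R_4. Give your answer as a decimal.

25

L_4 = 14.0625.
R_4 = -10.9375.
L_4 − R_4 = 25.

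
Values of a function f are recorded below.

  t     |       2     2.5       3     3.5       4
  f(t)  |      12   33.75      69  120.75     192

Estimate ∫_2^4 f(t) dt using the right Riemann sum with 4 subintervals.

207.75

Δt = 0.5.
Sum = 0.5·[33.75 + 69 + 120.75 + 192] = 207.75.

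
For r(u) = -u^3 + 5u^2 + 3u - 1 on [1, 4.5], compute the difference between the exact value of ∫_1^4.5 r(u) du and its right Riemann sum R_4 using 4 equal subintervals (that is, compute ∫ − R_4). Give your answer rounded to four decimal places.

Exact integral: ∫_1^4.5 r(u) du ≈ 73.317708.
R_4 ≈ 79.139648.
Error ≈ 73.317708 − 79.139648 ≈ -5.8219.

-5.8219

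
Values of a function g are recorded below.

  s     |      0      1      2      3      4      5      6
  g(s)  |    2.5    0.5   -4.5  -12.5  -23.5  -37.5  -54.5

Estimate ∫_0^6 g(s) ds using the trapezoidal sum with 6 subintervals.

-103.5

Δs = 1.
T_6 = (1/2)·[2.5 + 2·0.5 + 2·(-4.5) + 2·(-12.5) + 2·(-23.5) + 2·(-37.5) + (-54.5)] = -103.5.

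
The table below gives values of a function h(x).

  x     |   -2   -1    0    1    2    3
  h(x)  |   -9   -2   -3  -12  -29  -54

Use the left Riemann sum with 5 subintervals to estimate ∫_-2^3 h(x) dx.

Δx = 1.
Sum = 1·[(-9) + (-2) + (-3) + (-12) + (-29)] = -55.

-55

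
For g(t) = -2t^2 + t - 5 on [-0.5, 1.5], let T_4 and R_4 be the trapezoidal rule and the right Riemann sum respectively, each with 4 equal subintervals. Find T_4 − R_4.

T_4 = -11.5.
R_4 = -12.
T_4 − R_4 = 0.5.

0.5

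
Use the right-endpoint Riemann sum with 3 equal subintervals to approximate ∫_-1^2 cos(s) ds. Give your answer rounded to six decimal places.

1.124155

Δs = (2 − (-1))/3 = 1.
Right endpoints: 0, 1, 2.
f(0) ≈ 1.000000, f(1) ≈ 0.540302, f(2) ≈ -0.416147.
Sum = Δs · [f(0) + f(1) + f(2)].
Sum ≈ 1.124155.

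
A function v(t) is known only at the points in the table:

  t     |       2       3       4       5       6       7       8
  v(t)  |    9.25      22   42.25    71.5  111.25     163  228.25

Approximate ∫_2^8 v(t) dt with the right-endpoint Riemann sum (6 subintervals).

Δt = 1.
Sum = 1·[22 + 42.25 + 71.5 + 111.25 + 163 + 228.25] = 638.25.

638.25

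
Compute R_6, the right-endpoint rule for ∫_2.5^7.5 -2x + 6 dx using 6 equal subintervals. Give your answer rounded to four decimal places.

Δx = (7.5 − 2.5)/6 = 5/6.
Right endpoints: 10/3, 25/6, 5, 35/6, 20/3, 7.5.
f(10/3) = -2/3, f(25/6) = -7/3, f(5) = -4, f(35/6) = -17/3, f(20/3) = -22/3, f(7.5) = -9.
Sum = Δx · [f(10/3) + f(25/6) + f(5) + ...].
Sum ≈ -24.1667.

-24.1667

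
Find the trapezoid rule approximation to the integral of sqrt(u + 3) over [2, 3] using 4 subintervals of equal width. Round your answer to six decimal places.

2.344298

Δu = (3 − 2)/4 = 0.25.
f(2) ≈ 2.236068, f(2.25) ≈ 2.291288, f(2.5) ≈ 2.345208, f(2.75) ≈ 2.397916, f(3) ≈ 2.449490.
T_4 = (Δu/2)·[f(u_0) + 2f(u_1) + 2f(u_2) + 2f(u_3) + f(u_4)].
Sum ≈ 2.344298.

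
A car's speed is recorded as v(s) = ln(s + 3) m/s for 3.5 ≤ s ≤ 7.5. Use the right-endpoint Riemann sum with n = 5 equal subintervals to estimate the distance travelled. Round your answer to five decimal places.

Δs = (7.5 − 3.5)/5 = 0.8.
Right endpoints: 4.3, 5.1, 5.9, 6.7, 7.5.
v(4.3) ≈ 1.98787, v(5.1) ≈ 2.09186, v(5.9) ≈ 2.18605, v(6.7) ≈ 2.27213, v(7.5) ≈ 2.35138.
Sum = Δs · [v(4.3) + v(5.1) + v(5.9) + v(6.7) + v(7.5)].
Sum ≈ 8.71143.

8.71143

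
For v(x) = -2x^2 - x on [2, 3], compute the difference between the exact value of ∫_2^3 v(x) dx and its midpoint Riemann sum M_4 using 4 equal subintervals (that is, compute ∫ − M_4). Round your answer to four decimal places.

-0.0104

Exact integral: ∫_2^3 v(x) dx ≈ -15.166667.
M_4 = -15.15625.
Error ≈ -15.166667 − (-15.15625) ≈ -0.0104.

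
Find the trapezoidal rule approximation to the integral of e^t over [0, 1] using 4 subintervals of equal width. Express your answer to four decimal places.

1.7272

Δt = (1 − 0)/4 = 0.25.
f(0) ≈ 1.0000, f(0.25) ≈ 1.2840, f(0.5) ≈ 1.6487, f(0.75) ≈ 2.1170, f(1) ≈ 2.7183.
T_4 = (Δt/2)·[f(t_0) + 2f(t_1) + 2f(t_2) + 2f(t_3) + f(t_4)].
Sum ≈ 1.7272.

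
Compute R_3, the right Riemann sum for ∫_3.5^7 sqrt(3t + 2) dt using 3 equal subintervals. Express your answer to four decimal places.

15.4137

Δt = (7 − 3.5)/3 = 7/6.
Right endpoints: 14/3, 35/6, 7.
f(14/3) ≈ 4.0000, f(35/6) ≈ 4.4159, f(7) ≈ 4.7958.
Sum = Δt · [f(14/3) + f(35/6) + f(7)].
Sum ≈ 15.4137.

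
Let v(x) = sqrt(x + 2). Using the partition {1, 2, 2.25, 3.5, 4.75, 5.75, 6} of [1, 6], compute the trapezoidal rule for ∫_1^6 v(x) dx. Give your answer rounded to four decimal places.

Subinterval widths: 1, 0.25, 1.25, 1.25, 1, 0.25.
v(1) ≈ 1.7321, v(2) ≈ 2.0000, v(2.25) ≈ 2.0616, v(3.5) ≈ 2.3452, v(4.75) ≈ 2.5981, v(5.75) ≈ 2.7839, v(6) ≈ 2.8284.
On each subinterval the trapezoid contributes (Δx_i/2)·[v(x_{i-1}) + v(x_i)].
Sum ≈ 11.6100.

11.6100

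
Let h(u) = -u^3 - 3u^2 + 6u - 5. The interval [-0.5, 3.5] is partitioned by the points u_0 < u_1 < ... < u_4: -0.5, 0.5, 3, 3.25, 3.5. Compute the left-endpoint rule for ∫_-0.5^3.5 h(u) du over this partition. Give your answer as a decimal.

-38.94140625

Subinterval widths: 1, 2.5, 0.25, 0.25.
Left endpoints: -0.5, 0.5, 3, 3.25.
h(-0.5) = -8.625, h(0.5) = -2.875, h(3) = -41, h(3.25) = -51.515625.
Sum = Σ Δu_i · h(u_i).
Sum = -38.94140625.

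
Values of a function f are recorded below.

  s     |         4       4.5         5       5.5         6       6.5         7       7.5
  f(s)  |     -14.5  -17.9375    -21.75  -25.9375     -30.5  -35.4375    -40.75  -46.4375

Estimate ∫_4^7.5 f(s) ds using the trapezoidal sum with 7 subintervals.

-101.390625

Δs = 0.5.
T_7 = (0.5/2)·[(-14.5) + 2·(-17.9375) + 2·(-21.75) + 2·(-25.9375) + 2·(-30.5) + 2·(-35.4375) + 2·(-40.75) + (-46.4375)] = -101.390625.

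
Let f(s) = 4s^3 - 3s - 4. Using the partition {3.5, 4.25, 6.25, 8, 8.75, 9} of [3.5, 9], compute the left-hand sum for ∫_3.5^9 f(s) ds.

Subinterval widths: 0.75, 2, 1.75, 0.75, 0.25.
Left endpoints: 3.5, 4.25, 6.25, 8, 8.75.
f(3.5) = 157, f(4.25) = 290.3125, f(6.25) = 953.8125, f(8) = 2020, f(8.75) = 2649.4375.
Sum = Σ Δs_i · f(s_i).
Sum = 4544.90625.

4544.90625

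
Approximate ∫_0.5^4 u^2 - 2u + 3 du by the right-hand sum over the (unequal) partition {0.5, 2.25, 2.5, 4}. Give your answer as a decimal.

23.796875

Subinterval widths: 1.75, 0.25, 1.5.
Right endpoints: 2.25, 2.5, 4.
f(2.25) = 3.5625, f(2.5) = 4.25, f(4) = 11.
Sum = Σ Δu_i · f(u_i).
Sum = 23.796875.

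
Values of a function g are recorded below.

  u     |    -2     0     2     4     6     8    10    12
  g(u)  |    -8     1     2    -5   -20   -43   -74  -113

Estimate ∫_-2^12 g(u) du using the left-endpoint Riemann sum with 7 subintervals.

-294

Δu = 2.
Sum = 2·[(-8) + 1 + 2 + (-5) + (-20) + (-43) + (-74)] = -294.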